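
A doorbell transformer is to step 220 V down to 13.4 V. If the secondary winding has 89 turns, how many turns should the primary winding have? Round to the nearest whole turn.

N_p/N_s = V_p/V_s, so N_p = 89 × 220/13.4 = 1461.2 ≈ 1461 turns.

N_p = 1461 turns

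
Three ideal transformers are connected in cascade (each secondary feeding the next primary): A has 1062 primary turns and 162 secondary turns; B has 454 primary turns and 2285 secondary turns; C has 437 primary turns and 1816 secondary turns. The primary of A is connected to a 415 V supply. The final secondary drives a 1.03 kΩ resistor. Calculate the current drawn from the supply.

I_supply ≈ 4.10 A

Secondary of A: V = 415.00 × 162/1062 = 63.305 V.
Secondary of B: V = 63.305 × 2285/454 = 318.62 V.
Secondary of C: V = 318.62 × 1816/437 = 1324.0 V.
I_load = 1324.0/1030 = 1.2855 A, so P_out = 1324.0 × 1.2855 = 1702.0 W.
All ideal ⇒ P_in = P_out, so I_supply = 1702.0/415 = 4.10 A.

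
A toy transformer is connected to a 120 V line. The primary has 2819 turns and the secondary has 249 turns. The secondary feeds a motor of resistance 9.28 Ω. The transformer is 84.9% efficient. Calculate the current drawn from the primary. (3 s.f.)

I_p ≈ 0.119 A

V_s = 120 × 249/2819 = 10.600 V.
I_s = V_s/R = 10.600/9.28 = 1.1422 A.
P_out = V_s I_s = 10.600 × 1.1422 = 12.107 W.
P_in = P_out/η = 12.107/0.849 = 14.260 W.
I_p = P_in/V_p = 14.260/120 = 0.119 A.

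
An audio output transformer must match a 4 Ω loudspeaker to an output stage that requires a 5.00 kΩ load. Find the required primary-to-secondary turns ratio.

N_p/N_s ≈ 35.4

Z_p/Z_s = (N_p/N_s)², so N_p/N_s = √(5000/4) = √1250 = 35.4.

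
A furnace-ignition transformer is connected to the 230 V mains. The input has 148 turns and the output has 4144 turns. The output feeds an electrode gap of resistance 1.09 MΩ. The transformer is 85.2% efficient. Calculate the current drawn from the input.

V_out = 230 × 4144/148 = 6440.0 V.
I_out = V_out/R = 6440.0/(1.09×10^6) = 0.0059083 A.
P_out = V_out I_out = 6440.0 × 0.0059083 = 38.049 W.
P_in = P_out/η = 38.049/0.852 = 44.659 W.
I_in = P_in/V_in = 44.659/230 = 0.194 A.

I_in ≈ 0.194 A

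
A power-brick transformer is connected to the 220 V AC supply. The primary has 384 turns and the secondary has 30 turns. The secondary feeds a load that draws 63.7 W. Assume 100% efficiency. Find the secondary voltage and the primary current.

V_s ≈ 17.2 V, I_p ≈ 0.290 A

V_s = V_p × N_s/N_p = 220 × 30/384 = 17.188 V.
I_s = P/V_s = 63.7/17.188 = 3.7062 A.
I_p = I_s × N_s/N_p = 3.7062 × 30/384 = 0.290 A.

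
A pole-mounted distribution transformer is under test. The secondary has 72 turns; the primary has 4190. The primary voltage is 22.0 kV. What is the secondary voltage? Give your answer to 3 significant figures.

V_s/V_p = N_s/N_p, so V_s = 22000 × 72/4190 = 378 V.

V_s ≈ 378 V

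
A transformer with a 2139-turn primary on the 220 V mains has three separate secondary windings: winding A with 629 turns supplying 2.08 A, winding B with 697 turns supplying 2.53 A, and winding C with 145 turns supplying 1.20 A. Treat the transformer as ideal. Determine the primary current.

I_p ≈ 1.52 A

V_A = 220 × 629/2139 = 64.694 V; V_B = 220 × 697/2139 = 71.688 V; V_C = 220 × 145/2139 = 14.914 V.
P_out = V_A I_A + V_B I_B + V_C I_C = 64.694×2.08 + 71.688×2.53 + 14.914×1.20 = 134.56 + 181.37 + 17.896 = 333.83 W.
Ideal ⇒ P_in = P_out, so I_p = P_out/V_p = 333.83/220 = 1.52 A.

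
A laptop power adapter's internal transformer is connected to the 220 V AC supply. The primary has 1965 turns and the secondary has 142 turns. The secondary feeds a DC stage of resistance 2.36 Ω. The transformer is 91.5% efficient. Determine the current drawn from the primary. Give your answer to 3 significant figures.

V_s = 220 × 142/1965 = 15.898 V.
I_s = V_s/R = 15.898/2.36 = 6.7365 A.
P_out = V_s I_s = 15.898 × 6.7365 = 107.10 W.
P_in = P_out/η = 107.10/0.915 = 117.05 W.
I_p = P_in/V_p = 117.05/220 = 0.532 A.

I_p ≈ 0.532 A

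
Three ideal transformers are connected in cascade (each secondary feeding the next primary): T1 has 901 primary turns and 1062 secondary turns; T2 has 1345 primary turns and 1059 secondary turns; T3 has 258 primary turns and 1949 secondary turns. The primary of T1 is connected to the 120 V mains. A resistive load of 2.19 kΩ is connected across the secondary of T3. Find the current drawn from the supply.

Secondary of T1: V = 120.00 × 1062/901 = 141.44 V.
Secondary of T2: V = 141.44 × 1059/1345 = 111.37 V.
Secondary of T3: V = 111.37 × 1949/258 = 841.29 V.
I_load = 841.29/2190 = 0.38415 A, so P_out = 841.29 × 0.38415 = 323.18 W.
All ideal ⇒ P_in = P_out, so I_supply = 323.18/120 = 2.69 A.

I_supply ≈ 2.69 A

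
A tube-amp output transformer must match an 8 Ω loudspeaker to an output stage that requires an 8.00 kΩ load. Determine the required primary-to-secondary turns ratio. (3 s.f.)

Z_p/Z_s = (N_p/N_s)², so N_p/N_s = √(8000/8) = √1000 = 31.6.

N_p/N_s ≈ 31.6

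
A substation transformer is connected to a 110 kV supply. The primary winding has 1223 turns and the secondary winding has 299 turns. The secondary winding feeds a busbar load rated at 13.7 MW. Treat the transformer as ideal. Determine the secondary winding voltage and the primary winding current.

V_s ≈ 26900 V, I_p ≈ 125 A

V_s = V_p × N_s/N_p = 110000 × 299/1223 = 26893 V.
I_s = P/V_s = 1.37×10^7/26893 = 509.43 A.
I_p = I_s × N_s/N_p = 509.43 × 299/1223 = 125 A.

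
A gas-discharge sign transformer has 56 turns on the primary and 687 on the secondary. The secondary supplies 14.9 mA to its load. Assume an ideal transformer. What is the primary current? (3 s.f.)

For an ideal transformer I_p/I_s = N_s/N_p, so I_p = 0.0149 × 687/56 = 0.183 A.

I_p ≈ 0.183 A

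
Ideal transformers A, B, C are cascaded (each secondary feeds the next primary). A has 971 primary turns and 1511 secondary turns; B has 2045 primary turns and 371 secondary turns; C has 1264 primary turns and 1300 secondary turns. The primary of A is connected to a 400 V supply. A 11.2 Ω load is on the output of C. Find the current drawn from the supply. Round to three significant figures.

I_supply ≈ 3.01 A

After A: V = 400.00 × 1511/971 = 622.45 V.
After B: V = 622.45 × 371/2045 = 112.92 V.
After C: V = 112.92 × 1300/1264 = 116.14 V.
I_load = 116.14/11.2 = 10.370 A, so P_out = 116.14 × 10.370 = 1204.3 W.
All ideal ⇒ P_in = P_out, so I_supply = 1204.3/400 = 3.01 A.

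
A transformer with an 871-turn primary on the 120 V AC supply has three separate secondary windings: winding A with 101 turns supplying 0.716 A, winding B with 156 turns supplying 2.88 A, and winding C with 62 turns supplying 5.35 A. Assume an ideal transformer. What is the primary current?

I_p ≈ 0.980 A

V_A = 120 × 101/871 = 13.915 V; V_B = 120 × 156/871 = 21.493 V; V_C = 120 × 62/871 = 8.5419 V.
P_out = V_A I_A + V_B I_B + V_C I_C = 13.915×0.716 + 21.493×2.88 + 8.5419×5.35 = 9.9632 + 61.899 + 45.699 = 117.56 W.
Ideal ⇒ P_in = P_out, so I_p = P_out/V_p = 117.56/120 = 0.980 A.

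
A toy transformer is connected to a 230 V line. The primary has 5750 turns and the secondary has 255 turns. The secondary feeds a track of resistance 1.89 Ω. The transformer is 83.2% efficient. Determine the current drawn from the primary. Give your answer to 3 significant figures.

V_s = 230 × 255/5750 = 10.200 V.
I_s = V_s/R = 10.200/1.89 = 5.3968 A.
P_out = V_s I_s = 10.200 × 5.3968 = 55.048 W.
P_in = P_out/η = 55.048/0.832 = 66.163 W.
I_p = P_in/V_p = 66.163/230 = 0.288 A.

I_p ≈ 0.288 A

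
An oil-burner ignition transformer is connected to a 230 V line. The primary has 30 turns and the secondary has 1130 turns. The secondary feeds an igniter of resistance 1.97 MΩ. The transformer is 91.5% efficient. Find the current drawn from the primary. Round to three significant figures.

V_s = 230 × 1130/30 = 8663.3 V.
I_s = V_s/R = 8663.3/(1.97×10^6) = 0.0043976 A.
P_out = V_s I_s = 8663.3 × 0.0043976 = 38.098 W.
P_in = P_out/η = 38.098/0.915 = 41.637 W.
I_p = P_in/V_p = 41.637/230 = 0.181 A.

I_p ≈ 0.181 A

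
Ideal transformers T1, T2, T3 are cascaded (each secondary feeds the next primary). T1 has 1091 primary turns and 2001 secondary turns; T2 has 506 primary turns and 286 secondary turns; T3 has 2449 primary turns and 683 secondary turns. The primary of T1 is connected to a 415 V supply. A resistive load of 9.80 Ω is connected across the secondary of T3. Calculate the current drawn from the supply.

I_supply ≈ 3.54 A

Secondary of T1: V = 415.00 × 2001/1091 = 761.15 V.
Secondary of T2: V = 761.15 × 286/506 = 430.22 V.
Secondary of T3: V = 430.22 × 683/2449 = 119.98 V.
I_load = 119.98/9.80 = 12.243 A, so P_out = 119.98 × 12.243 = 1469.0 W.
All ideal ⇒ P_in = P_out, so I_supply = 1469.0/415 = 3.54 A.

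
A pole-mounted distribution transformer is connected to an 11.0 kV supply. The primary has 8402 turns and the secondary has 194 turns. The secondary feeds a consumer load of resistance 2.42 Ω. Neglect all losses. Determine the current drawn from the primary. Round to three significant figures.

V_s = V_p × N_s/N_p = 11000 × 194/8402 = 253.99 V.
I_s = V_s/R = 253.99/2.42 = 104.95 A.
For an ideal transformer I_p N_p = I_s N_s, so I_p = 104.95 × 194/8402 = 2.42 A.

I_p ≈ 2.42 A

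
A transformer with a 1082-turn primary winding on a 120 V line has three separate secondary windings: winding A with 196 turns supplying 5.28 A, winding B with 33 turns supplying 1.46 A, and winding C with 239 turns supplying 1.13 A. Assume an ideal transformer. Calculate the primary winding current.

V_A = 120 × 196/1082 = 21.738 V; V_B = 120 × 33/1082 = 3.6599 V; V_C = 120 × 239/1082 = 26.506 V.
P_out = V_A I_A + V_B I_B + V_C I_C = 21.738×5.28 + 3.6599×1.46 + 26.506×1.13 = 114.77 + 5.3434 + 29.952 = 150.07 W.
Ideal ⇒ P_in = P_out, so I_p = P_out/V_p = 150.07/120 = 1.25 A.

I_p ≈ 1.25 A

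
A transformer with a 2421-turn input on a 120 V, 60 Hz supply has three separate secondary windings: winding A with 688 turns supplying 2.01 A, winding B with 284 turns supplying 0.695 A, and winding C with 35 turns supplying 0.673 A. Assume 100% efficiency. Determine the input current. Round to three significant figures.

I_in ≈ 0.662 A

V_A = 120 × 688/2421 = 34.102 V; V_B = 120 × 284/2421 = 14.077 V; V_C = 120 × 35/2421 = 1.7348 V.
P_out = V_A I_A + V_B I_B + V_C I_C = 34.102×2.01 + 14.077×0.695 + 1.7348×0.673 = 68.544 + 9.7834 + 1.1675 = 79.495 W.
Ideal ⇒ P_in = P_out, so I_in = P_out/V_in = 79.495/120 = 0.662 A.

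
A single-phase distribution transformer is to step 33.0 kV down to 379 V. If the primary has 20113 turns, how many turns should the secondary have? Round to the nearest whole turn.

N_s = 231 turns

N_s/N_p = V_s/V_p, so N_s = 20113 × 379/33000 = 231.0 ≈ 231 turns.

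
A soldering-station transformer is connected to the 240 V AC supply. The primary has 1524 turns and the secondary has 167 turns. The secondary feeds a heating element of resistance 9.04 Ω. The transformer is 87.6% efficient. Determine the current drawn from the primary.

V_s = 240 × 167/1524 = 26.299 V.
I_s = V_s/R = 26.299/9.04 = 2.9092 A.
P_out = V_s I_s = 26.299 × 2.9092 = 76.510 W.
P_in = P_out/η = 76.510/0.876 = 87.340 W.
I_p = P_in/V_p = 87.340/240 = 0.364 A.

I_p ≈ 0.364 A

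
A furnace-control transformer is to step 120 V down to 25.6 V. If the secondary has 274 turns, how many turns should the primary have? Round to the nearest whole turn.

N_p = 1284 turns

N_p/N_s = V_p/V_s, so N_p = 274 × 120/25.6 = 1284.4 ≈ 1284 turns.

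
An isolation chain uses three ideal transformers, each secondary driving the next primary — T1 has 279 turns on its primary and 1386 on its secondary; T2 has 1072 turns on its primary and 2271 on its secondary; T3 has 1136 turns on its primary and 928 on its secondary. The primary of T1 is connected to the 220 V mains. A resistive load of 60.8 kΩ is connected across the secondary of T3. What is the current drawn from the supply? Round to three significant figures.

Secondary of T1: V = 220.00 × 1386/279 = 1092.9 V.
Secondary of T2: V = 1092.9 × 2271/1072 = 2315.3 V.
Secondary of T3: V = 2315.3 × 928/1136 = 1891.4 V.
I_load = 1891.4/60800 = 0.031108 A, so P_out = 1891.4 × 0.031108 = 58.836 W.
All ideal ⇒ P_in = P_out, so I_supply = 58.836/220 = 0.267 A.

I_supply ≈ 0.267 A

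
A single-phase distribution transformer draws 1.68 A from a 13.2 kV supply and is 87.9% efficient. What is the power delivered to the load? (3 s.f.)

P_in = V_p I_p = 13200 × 1.68 = 22176 W.
P_out = η P_in = 0.879 × 22176 = 19500 W.

P_out ≈ 19500 W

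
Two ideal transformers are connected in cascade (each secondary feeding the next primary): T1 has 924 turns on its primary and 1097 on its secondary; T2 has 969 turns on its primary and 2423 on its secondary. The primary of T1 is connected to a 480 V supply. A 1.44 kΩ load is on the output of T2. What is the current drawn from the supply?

After T1: V = 480.00 × 1097/924 = 569.87 V.
After T2: V = 569.87 × 2423/969 = 1425.0 V.
I_load = 1425.0/1440 = 0.98956 A, so P_out = 1425.0 × 0.98956 = 1410.1 W.
All ideal ⇒ P_in = P_out, so I_supply = 1410.1/480 = 2.94 A.

I_supply ≈ 2.94 A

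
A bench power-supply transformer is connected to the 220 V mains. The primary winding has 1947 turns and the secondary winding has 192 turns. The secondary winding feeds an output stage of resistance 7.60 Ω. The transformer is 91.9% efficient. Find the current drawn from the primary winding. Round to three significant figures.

I_p ≈ 0.306 A

V_s = 220 × 192/1947 = 21.695 V.
I_s = V_s/R = 21.695/7.60 = 2.8546 A.
P_out = V_s I_s = 21.695 × 2.8546 = 61.930 W.
P_in = P_out/η = 61.930/0.919 = 67.389 W.
I_p = P_in/V_p = 67.389/220 = 0.306 A.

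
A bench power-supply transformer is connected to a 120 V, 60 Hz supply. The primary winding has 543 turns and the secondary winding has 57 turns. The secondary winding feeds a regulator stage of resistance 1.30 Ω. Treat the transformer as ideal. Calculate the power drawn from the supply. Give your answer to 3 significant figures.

P ≈ 122 W

V_s = V_p × N_s/N_p = 120 × 57/543 = 12.597 V.
I_s = V_s/R = 12.597/1.30 = 9.6898 A.
I_p = I_s × N_s/N_p = 9.6898 × 57/543 = 1.0172 A.
P = V_p I_p = 120 × 1.0172 = 122 W.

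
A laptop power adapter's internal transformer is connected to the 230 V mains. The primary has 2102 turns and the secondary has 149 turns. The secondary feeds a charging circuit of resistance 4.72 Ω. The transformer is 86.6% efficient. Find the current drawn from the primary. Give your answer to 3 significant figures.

V_s = 230 × 149/2102 = 16.304 V.
I_s = V_s/R = 16.304/4.72 = 3.4541 A.
P_out = V_s I_s = 16.304 × 3.4541 = 56.315 W.
P_in = P_out/η = 56.315/0.866 = 65.028 W.
I_p = P_in/V_p = 65.028/230 = 0.283 A.

I_p ≈ 0.283 A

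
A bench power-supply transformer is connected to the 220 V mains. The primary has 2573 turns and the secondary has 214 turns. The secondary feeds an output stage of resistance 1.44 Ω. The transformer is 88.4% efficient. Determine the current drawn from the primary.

V_s = 220 × 214/2573 = 18.298 V.
I_s = V_s/R = 18.298/1.44 = 12.707 A.
P_out = V_s I_s = 18.298 × 12.707 = 232.50 W.
P_in = P_out/η = 232.50/0.884 = 263.01 W.
I_p = P_in/V_p = 263.01/220 = 1.20 A.

I_p ≈ 1.20 A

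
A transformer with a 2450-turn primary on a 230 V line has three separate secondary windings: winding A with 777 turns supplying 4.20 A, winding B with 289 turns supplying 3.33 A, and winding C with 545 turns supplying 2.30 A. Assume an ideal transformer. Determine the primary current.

V_A = 230 × 777/2450 = 72.943 V; V_B = 230 × 289/2450 = 27.131 V; V_C = 230 × 545/2450 = 51.163 V.
P_out = V_A I_A + V_B I_B + V_C I_C = 72.943×4.20 + 27.131×3.33 + 51.163×2.30 = 306.36 + 90.345 + 117.68 = 514.38 W.
Ideal ⇒ P_in = P_out, so I_p = P_out/V_p = 514.38/230 = 2.24 A.

I_p ≈ 2.24 A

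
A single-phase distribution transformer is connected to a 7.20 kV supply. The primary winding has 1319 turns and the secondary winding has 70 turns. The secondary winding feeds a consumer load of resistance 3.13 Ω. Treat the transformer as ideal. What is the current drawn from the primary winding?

I_p ≈ 6.48 A

V_s = V_p × N_s/N_p = 7200 × 70/1319 = 382.11 V.
I_s = V_s/R = 382.11/3.13 = 122.08 A.
For an ideal transformer I_p N_p = I_s N_s, so I_p = 122.08 × 70/1319 = 6.48 A.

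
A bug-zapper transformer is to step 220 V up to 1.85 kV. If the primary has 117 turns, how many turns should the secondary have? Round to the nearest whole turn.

N_s = 984 turns

N_s/N_p = V_s/V_p, so N_s = 117 × 1850/220 = 983.9 ≈ 984 turns.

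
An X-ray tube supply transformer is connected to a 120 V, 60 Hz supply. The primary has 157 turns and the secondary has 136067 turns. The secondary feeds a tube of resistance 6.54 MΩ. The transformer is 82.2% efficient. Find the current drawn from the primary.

V_s = 120 × 136067/157 = 104000 V.
I_s = V_s/R = 104000/(6.54×10^6) = 0.015902 A.
P_out = V_s I_s = 104000 × 0.015902 = 1653.8 W.
P_in = P_out/η = 1653.8/0.822 = 2012.0 W.
I_p = P_in/V_p = 2012.0/120 = 16.8 A.

I_p ≈ 16.8 A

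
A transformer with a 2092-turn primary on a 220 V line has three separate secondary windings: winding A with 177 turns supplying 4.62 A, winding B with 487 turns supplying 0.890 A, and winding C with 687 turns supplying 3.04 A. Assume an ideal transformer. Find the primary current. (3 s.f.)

V_A = 220 × 177/2092 = 18.614 V; V_B = 220 × 487/2092 = 51.214 V; V_C = 220 × 687/2092 = 72.247 V.
P_out = V_A I_A + V_B I_B + V_C I_C = 18.614×4.62 + 51.214×0.890 + 72.247×3.04 = 85.996 + 45.581 + 219.63 = 351.21 W.
Ideal ⇒ P_in = P_out, so I_p = P_out/V_p = 351.21/220 = 1.60 A.

I_p ≈ 1.60 A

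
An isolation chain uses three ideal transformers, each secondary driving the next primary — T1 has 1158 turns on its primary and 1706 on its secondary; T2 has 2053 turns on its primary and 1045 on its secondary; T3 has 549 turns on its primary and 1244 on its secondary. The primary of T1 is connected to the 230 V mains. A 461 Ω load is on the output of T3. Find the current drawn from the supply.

Secondary of T1: V = 230.00 × 1706/1158 = 338.84 V.
Secondary of T2: V = 338.84 × 1045/2053 = 172.47 V.
Secondary of T3: V = 172.47 × 1244/549 = 390.82 V.
I_load = 390.82/461 = 0.84776 A, so P_out = 390.82 × 0.84776 = 331.32 W.
All ideal ⇒ P_in = P_out, so I_supply = 331.32/230 = 1.44 A.

I_supply ≈ 1.44 A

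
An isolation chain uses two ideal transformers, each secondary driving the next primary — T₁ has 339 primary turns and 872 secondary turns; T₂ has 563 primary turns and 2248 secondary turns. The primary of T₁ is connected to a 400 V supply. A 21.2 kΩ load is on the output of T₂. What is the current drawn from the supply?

Secondary of T₁: V = 400.00 × 872/339 = 1028.9 V.
Secondary of T₂: V = 1028.9 × 2248/563 = 4108.3 V.
I_load = 4108.3/21200 = 0.19379 A, so P_out = 4108.3 × 0.19379 = 796.15 W.
All ideal ⇒ P_in = P_out, so I_supply = 796.15/400 = 1.99 A.

I_supply ≈ 1.99 A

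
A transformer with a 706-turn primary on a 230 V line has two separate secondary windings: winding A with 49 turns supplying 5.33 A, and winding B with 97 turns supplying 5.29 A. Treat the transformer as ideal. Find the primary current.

I_p ≈ 1.10 A

V_A = 230 × 49/706 = 15.963 V; V_B = 230 × 97/706 = 31.601 V.
P_out = V_A I_A + V_B I_B = 15.963×5.33 + 31.601×5.29 = 85.084 + 167.17 = 252.25 W.
Ideal ⇒ P_in = P_out, so I_p = P_out/V_p = 252.25/230 = 1.10 A.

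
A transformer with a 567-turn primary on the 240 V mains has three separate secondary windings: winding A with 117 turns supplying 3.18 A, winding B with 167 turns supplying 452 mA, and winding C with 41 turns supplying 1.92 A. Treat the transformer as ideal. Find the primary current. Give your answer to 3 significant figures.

V_A = 240 × 117/567 = 49.524 V; V_B = 240 × 167/567 = 70.688 V; V_C = 240 × 41/567 = 17.354 V.
P_out = V_A I_A + V_B I_B + V_C I_C = 49.524×3.18 + 70.688×0.452 + 17.354×1.92 = 157.49 + 31.951 + 33.321 = 222.76 W.
Ideal ⇒ P_in = P_out, so I_p = P_out/V_p = 222.76/240 = 0.928 A.

I_p ≈ 0.928 A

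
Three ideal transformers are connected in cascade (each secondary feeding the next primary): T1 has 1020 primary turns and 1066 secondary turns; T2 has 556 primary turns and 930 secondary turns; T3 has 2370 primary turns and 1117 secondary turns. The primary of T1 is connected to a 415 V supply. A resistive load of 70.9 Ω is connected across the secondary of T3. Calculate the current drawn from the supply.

I_supply ≈ 3.97 A

Secondary of T1: V = 415.00 × 1066/1020 = 433.72 V.
Secondary of T2: V = 433.72 × 930/556 = 725.46 V.
Secondary of T3: V = 725.46 × 1117/2370 = 341.91 V.
I_load = 341.91/70.9 = 4.8225 A, so P_out = 341.91 × 4.8225 = 1648.9 W.
All ideal ⇒ P_in = P_out, so I_supply = 1648.9/415 = 3.97 A.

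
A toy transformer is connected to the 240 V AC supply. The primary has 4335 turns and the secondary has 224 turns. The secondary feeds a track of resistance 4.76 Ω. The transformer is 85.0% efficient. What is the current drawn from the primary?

V_s = 240 × 224/4335 = 12.401 V.
I_s = V_s/R = 12.401/4.76 = 2.6053 A.
P_out = V_s I_s = 12.401 × 2.6053 = 32.310 W.
P_in = P_out/η = 32.310/0.850 = 38.011 W.
I_p = P_in/V_p = 38.011/240 = 0.158 A.

I_p ≈ 0.158 A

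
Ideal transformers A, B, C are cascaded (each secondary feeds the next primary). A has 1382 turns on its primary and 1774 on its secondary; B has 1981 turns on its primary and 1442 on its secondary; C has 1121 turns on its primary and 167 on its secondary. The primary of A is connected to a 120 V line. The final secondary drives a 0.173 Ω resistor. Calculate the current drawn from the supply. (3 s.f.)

Secondary of A: V = 120.00 × 1774/1382 = 154.04 V.
Secondary of B: V = 154.04 × 1442/1981 = 112.13 V.
Secondary of C: V = 112.13 × 167/1121 = 16.704 V.
I_load = 16.704/0.173 = 96.554 A, so P_out = 16.704 × 96.554 = 1612.8 W.
All ideal ⇒ P_in = P_out, so I_supply = 1612.8/120 = 13.4 A.

I_supply ≈ 13.4 A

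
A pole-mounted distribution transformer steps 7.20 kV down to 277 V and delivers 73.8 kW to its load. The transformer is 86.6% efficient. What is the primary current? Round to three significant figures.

P_in = P_out/η = 73800/0.866 = 85219 W.
I_p = P_in/V_p = 85219/7200 = 11.8 A.

I_p ≈ 11.8 A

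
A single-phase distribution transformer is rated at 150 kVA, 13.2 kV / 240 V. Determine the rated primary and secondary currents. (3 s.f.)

I_p ≈ 11.4 A, I_s ≈ 625 A

I_p = S/V_p = 150000/13200 = 11.4 A.
I_s = S/V_s = 150000/240 = 625 A.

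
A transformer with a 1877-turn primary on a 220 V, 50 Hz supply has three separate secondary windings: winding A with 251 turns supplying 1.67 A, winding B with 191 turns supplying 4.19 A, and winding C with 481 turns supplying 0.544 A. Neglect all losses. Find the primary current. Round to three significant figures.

V_A = 220 × 251/1877 = 29.419 V; V_B = 220 × 191/1877 = 22.387 V; V_C = 220 × 481/1877 = 56.377 V.
P_out = V_A I_A + V_B I_B + V_C I_C = 29.419×1.67 + 22.387×4.19 + 56.377×0.544 = 49.130 + 93.801 + 30.669 = 173.60 W.
Ideal ⇒ P_in = P_out, so I_p = P_out/V_p = 173.60/220 = 0.789 A.

I_p ≈ 0.789 A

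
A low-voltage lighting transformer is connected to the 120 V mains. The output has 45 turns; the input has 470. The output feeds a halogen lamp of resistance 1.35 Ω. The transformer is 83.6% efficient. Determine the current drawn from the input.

V_out = 120 × 45/470 = 11.489 V.
I_out = V_out/R = 11.489/1.35 = 8.5106 A.
P_out = V_out I_out = 11.489 × 8.5106 = 97.782 W.
P_in = P_out/η = 97.782/0.836 = 116.96 W.
I_in = P_in/V_in = 116.96/120 = 0.975 A.

I_in ≈ 0.975 A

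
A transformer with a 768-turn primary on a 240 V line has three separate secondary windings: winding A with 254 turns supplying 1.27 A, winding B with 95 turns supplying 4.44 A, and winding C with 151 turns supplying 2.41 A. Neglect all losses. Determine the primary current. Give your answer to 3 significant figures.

I_p ≈ 1.44 A

V_A = 240 × 254/768 = 79.375 V; V_B = 240 × 95/768 = 29.688 V; V_C = 240 × 151/768 = 47.188 V.
P_out = V_A I_A + V_B I_B + V_C I_C = 79.375×1.27 + 29.688×4.44 + 47.188×2.41 = 100.81 + 131.81 + 113.72 = 346.34 W.
Ideal ⇒ P_in = P_out, so I_p = P_out/V_p = 346.34/240 = 1.44 A.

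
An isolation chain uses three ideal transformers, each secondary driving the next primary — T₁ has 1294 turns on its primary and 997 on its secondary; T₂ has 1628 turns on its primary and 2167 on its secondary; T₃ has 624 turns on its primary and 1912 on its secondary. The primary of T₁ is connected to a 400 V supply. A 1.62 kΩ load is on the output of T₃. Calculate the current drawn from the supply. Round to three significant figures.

Secondary of T₁: V = 400.00 × 997/1294 = 308.19 V.
Secondary of T₂: V = 308.19 × 2167/1628 = 410.23 V.
Secondary of T₃: V = 410.23 × 1912/624 = 1257.0 V.
I_load = 1257.0/1620 = 0.77591 A, so P_out = 1257.0 × 0.77591 = 975.31 W.
All ideal ⇒ P_in = P_out, so I_supply = 975.31/400 = 2.44 A.

I_supply ≈ 2.44 A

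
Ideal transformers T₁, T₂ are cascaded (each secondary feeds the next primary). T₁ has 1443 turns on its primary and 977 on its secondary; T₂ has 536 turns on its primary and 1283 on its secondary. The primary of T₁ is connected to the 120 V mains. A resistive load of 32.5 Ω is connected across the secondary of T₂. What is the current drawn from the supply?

I_supply ≈ 9.70 A

Secondary of T₁: V = 120.00 × 977/1443 = 81.247 V.
Secondary of T₂: V = 81.247 × 1283/536 = 194.48 V.
I_load = 194.48/32.5 = 5.9840 A, so P_out = 194.48 × 5.9840 = 1163.7 W.
All ideal ⇒ P_in = P_out, so I_supply = 1163.7/120 = 9.70 A.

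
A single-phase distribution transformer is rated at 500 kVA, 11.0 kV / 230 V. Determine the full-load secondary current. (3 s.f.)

I_s ≈ 2170 A

I_s = S/V_s = 500000/230 = 2170 A.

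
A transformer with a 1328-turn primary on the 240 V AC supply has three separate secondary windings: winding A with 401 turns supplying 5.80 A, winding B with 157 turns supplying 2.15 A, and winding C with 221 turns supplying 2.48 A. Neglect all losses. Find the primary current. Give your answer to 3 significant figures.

I_p ≈ 2.42 A

V_A = 240 × 401/1328 = 72.470 V; V_B = 240 × 157/1328 = 28.373 V; V_C = 240 × 221/1328 = 39.940 V.
P_out = V_A I_A + V_B I_B + V_C I_C = 72.470×5.80 + 28.373×2.15 + 39.940×2.48 = 420.33 + 61.003 + 99.051 = 580.38 W.
Ideal ⇒ P_in = P_out, so I_p = P_out/V_p = 580.38/240 = 2.42 A.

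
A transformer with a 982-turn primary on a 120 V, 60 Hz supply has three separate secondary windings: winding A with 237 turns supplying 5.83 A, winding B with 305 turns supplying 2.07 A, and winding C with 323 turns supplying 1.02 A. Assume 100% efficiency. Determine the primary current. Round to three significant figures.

I_p ≈ 2.39 A

V_A = 120 × 237/982 = 28.961 V; V_B = 120 × 305/982 = 37.271 V; V_C = 120 × 323/982 = 39.470 V.
P_out = V_A I_A + V_B I_B + V_C I_C = 28.961×5.83 + 37.271×2.07 + 39.470×1.02 = 168.84 + 77.151 + 40.260 = 286.25 W.
Ideal ⇒ P_in = P_out, so I_p = P_out/V_p = 286.25/120 = 2.39 A.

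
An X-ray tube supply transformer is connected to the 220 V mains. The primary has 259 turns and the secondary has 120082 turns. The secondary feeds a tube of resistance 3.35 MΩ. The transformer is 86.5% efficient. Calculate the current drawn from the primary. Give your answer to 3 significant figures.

V_s = 220 × 120082/259 = 102000 V.
I_s = V_s/R = 102000/(3.35×10^6) = 0.030448 A.
P_out = V_s I_s = 102000 × 0.030448 = 3105.7 W.
P_in = P_out/η = 3105.7/0.865 = 3590.4 W.
I_p = P_in/V_p = 3590.4/220 = 16.3 A.

I_p ≈ 16.3 A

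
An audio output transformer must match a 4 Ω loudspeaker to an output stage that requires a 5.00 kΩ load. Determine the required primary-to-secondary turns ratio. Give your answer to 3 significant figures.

N_p/N_s ≈ 35.4

Z_p/Z_s = (N_p/N_s)², so N_p/N_s = √(5000/4) = √1250 = 35.4.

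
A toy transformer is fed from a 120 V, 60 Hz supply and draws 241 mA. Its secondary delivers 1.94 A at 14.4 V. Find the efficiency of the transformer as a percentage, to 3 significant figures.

P_in = 120 × 0.241 = 28.9200 W.
P_out = 14.4 × 1.94 = 27.9360 W.
η = P_out/P_in = 27.9360/28.9200 = 0.966.

η ≈ 96.6%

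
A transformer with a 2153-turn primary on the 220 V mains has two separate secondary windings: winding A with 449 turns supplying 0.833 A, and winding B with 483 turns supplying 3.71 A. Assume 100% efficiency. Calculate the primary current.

V_A = 220 × 449/2153 = 45.880 V; V_B = 220 × 483/2153 = 49.354 V.
P_out = V_A I_A + V_B I_B = 45.880×0.833 + 49.354×3.71 = 38.218 + 183.10 = 221.32 W.
Ideal ⇒ P_in = P_out, so I_p = P_out/V_p = 221.32/220 = 1.01 A.

I_p ≈ 1.01 A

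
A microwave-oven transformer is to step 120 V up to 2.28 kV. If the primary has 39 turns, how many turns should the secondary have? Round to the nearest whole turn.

N_s = 741 turns

N_s/N_p = V_s/V_p, so N_s = 39 × 2280/120 = 741.0 ≈ 741 turns.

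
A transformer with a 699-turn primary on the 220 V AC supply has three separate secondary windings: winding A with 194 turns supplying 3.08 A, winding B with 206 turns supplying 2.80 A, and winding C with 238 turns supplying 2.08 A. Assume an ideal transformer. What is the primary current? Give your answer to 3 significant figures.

V_A = 220 × 194/699 = 61.059 V; V_B = 220 × 206/699 = 64.835 V; V_C = 220 × 238/699 = 74.907 V.
P_out = V_A I_A + V_B I_B + V_C I_C = 61.059×3.08 + 64.835×2.80 + 74.907×2.08 = 188.06 + 181.54 + 155.81 = 525.41 W.
Ideal ⇒ P_in = P_out, so I_p = P_out/V_p = 525.41/220 = 2.39 A.

I_p ≈ 2.39 A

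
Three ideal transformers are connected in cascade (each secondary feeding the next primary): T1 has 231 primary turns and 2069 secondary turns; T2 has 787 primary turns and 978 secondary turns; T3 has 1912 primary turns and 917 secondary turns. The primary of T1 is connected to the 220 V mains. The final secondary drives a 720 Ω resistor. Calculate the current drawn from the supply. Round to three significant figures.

I_supply ≈ 8.71 A

After T1: V = 220.00 × 2069/231 = 1970.5 V.
After T2: V = 1970.5 × 978/787 = 2448.7 V.
After T3: V = 2448.7 × 917/1912 = 1174.4 V.
I_load = 1174.4/720 = 1.6311 A, so P_out = 1174.4 × 1.6311 = 1915.6 W.
All ideal ⇒ P_in = P_out, so I_supply = 1915.6/220 = 8.71 A.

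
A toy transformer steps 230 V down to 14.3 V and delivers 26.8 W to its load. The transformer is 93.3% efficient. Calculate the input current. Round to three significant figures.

I_in ≈ 0.125 A

P_in = P_out/η = 26.8/0.933 = 28.725 W.
I_in = P_in/V_in = 28.725/230 = 0.125 A.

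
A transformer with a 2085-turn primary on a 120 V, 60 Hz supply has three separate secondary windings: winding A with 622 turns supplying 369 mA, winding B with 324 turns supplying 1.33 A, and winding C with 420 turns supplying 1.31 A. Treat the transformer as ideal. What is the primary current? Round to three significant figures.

I_p ≈ 0.581 A

V_A = 120 × 622/2085 = 35.799 V; V_B = 120 × 324/2085 = 18.647 V; V_C = 120 × 420/2085 = 24.173 V.
P_out = V_A I_A + V_B I_B + V_C I_C = 35.799×0.369 + 18.647×1.33 + 24.173×1.31 = 13.210 + 24.801 + 31.666 = 69.677 W.
Ideal ⇒ P_in = P_out, so I_p = P_out/V_p = 69.677/120 = 0.581 A.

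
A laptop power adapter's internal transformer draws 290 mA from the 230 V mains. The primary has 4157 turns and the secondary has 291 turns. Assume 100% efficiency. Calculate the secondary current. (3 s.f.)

I_s/I_p = N_p/N_s, so I_s = 0.290 × 4157/291 = 4.14 A.

I_s ≈ 4.14 A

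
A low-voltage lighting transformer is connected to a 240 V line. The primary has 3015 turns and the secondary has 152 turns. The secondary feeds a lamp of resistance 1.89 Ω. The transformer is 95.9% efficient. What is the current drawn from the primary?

V_s = 240 × 152/3015 = 12.100 V.
I_s = V_s/R = 12.100/1.89 = 6.4019 A.
P_out = V_s I_s = 12.100 × 6.4019 = 77.459 W.
P_in = P_out/η = 77.459/0.959 = 80.771 W.
I_p = P_in/V_p = 80.771/240 = 0.337 A.

I_p ≈ 0.337 A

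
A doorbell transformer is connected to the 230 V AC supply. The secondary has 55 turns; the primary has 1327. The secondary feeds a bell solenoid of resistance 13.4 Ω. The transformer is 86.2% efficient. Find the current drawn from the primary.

V_s = 230 × 55/1327 = 9.5328 V.
I_s = V_s/R = 9.5328/13.4 = 0.71140 A.
P_out = V_s I_s = 9.5328 × 0.71140 = 6.7816 W.
P_in = P_out/η = 6.7816/0.862 = 7.8673 W.
I_p = P_in/V_p = 7.8673/230 = 0.0342 A.

I_p ≈ 0.0342 A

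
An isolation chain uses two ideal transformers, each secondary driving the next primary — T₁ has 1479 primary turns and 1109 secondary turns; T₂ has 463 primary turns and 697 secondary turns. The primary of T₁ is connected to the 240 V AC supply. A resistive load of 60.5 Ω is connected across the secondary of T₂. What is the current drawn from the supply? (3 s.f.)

I_supply ≈ 5.05 A

After T₁: V = 240.00 × 1109/1479 = 179.96 V.
After T₂: V = 179.96 × 697/463 = 270.91 V.
I_load = 270.91/60.5 = 4.4779 A, so P_out = 270.91 × 4.4779 = 1213.1 W.
All ideal ⇒ P_in = P_out, so I_supply = 1213.1/240 = 5.05 A.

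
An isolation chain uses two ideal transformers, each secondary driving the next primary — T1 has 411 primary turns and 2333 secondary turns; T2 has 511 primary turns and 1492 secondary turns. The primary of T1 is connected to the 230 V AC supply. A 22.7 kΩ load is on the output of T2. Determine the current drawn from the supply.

After T1: V = 230.00 × 2333/411 = 1305.6 V.
After T2: V = 1305.6 × 1492/511 = 3812.0 V.
I_load = 3812.0/22700 = 0.16793 A, so P_out = 3812.0 × 0.16793 = 640.13 W.
All ideal ⇒ P_in = P_out, so I_supply = 640.13/230 = 2.78 A.

I_supply ≈ 2.78 A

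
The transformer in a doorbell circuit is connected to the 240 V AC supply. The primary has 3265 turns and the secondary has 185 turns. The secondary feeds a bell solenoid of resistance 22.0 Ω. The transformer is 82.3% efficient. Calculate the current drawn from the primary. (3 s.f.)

I_p ≈ 0.0426 A

V_s = 240 × 185/3265 = 13.599 V.
I_s = V_s/R = 13.599/22.0 = 0.61813 A.
P_out = V_s I_s = 13.599 × 0.61813 = 8.4058 W.
P_in = P_out/η = 8.4058/0.823 = 10.214 W.
I_p = P_in/V_p = 10.214/240 = 0.0426 A.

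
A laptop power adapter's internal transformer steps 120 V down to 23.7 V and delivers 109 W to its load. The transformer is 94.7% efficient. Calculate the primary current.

P_in = P_out/η = 109/0.947 = 115.10 W.
I_p = P_in/V_p = 115.10/120 = 0.959 A.

I_p ≈ 0.959 A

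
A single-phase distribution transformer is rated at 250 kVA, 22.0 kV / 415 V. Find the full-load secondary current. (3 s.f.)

I_s ≈ 602 A

I_s = S/V_s = 250000/415 = 602 A.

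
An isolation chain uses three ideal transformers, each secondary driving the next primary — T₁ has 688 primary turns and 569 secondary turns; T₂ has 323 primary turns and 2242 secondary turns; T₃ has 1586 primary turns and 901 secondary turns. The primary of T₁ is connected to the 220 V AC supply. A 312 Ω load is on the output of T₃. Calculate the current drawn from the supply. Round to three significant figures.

Secondary of T₁: V = 220.00 × 569/688 = 181.95 V.
Secondary of T₂: V = 181.95 × 2242/323 = 1262.9 V.
Secondary of T₃: V = 1262.9 × 901/1586 = 717.47 V.
I_load = 717.47/312 = 2.2996 A, so P_out = 717.47 × 2.2996 = 1649.9 W.
All ideal ⇒ P_in = P_out, so I_supply = 1649.9/220 = 7.50 A.

I_supply ≈ 7.50 A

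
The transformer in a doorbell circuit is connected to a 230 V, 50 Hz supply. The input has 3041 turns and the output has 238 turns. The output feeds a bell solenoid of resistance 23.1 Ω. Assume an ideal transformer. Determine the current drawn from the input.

V_out = V_in × N_out/N_in = 230 × 238/3041 = 18.001 V.
I_out = V_out/R = 18.001/23.1 = 0.77925 A.
For an ideal transformer I_in N_in = I_out N_out, so I_in = 0.77925 × 238/3041 = 0.0610 A.

I_in ≈ 0.0610 A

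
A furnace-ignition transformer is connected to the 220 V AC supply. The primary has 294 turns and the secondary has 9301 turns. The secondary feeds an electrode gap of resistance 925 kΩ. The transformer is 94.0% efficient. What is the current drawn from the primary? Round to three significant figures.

I_p ≈ 0.253 A

V_s = 220 × 9301/294 = 6959.9 V.
I_s = V_s/R = 6959.9/925000 = 0.0075243 A.
P_out = V_s I_s = 6959.9 × 0.0075243 = 52.368 W.
P_in = P_out/η = 52.368/0.940 = 55.711 W.
I_p = P_in/V_p = 55.711/220 = 0.253 A.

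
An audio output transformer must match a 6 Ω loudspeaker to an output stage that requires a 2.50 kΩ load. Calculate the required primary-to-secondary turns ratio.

Z_p/Z_s = (N_p/N_s)², so N_p/N_s = √(2500/6) = √417 = 20.4.

N_p/N_s ≈ 20.4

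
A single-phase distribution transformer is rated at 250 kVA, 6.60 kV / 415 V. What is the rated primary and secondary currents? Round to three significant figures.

I_p ≈ 37.9 A, I_s ≈ 602 A

I_p = S/V_p = 250000/6600 = 37.9 A.
I_s = S/V_s = 250000/415 = 602 A.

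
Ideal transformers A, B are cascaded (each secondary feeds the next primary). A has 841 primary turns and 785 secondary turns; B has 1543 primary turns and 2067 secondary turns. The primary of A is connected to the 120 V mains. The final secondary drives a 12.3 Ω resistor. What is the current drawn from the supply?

Secondary of A: V = 120.00 × 785/841 = 112.01 V.
Secondary of B: V = 112.01 × 2067/1543 = 150.05 V.
I_load = 150.05/12.3 = 12.199 A, so P_out = 150.05 × 12.199 = 1830.4 W.
All ideal ⇒ P_in = P_out, so I_supply = 1830.4/120 = 15.3 A.

I_supply ≈ 15.3 A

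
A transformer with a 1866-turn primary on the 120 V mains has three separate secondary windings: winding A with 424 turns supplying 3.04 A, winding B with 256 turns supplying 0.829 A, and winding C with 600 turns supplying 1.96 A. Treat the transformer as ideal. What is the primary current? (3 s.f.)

I_p ≈ 1.43 A

V_A = 120 × 424/1866 = 27.267 V; V_B = 120 × 256/1866 = 16.463 V; V_C = 120 × 600/1866 = 38.585 V.
P_out = V_A I_A + V_B I_B + V_C I_C = 27.267×3.04 + 16.463×0.829 + 38.585×1.96 = 82.891 + 13.648 + 75.627 = 172.17 W.
Ideal ⇒ P_in = P_out, so I_p = P_out/V_p = 172.17/120 = 1.43 A.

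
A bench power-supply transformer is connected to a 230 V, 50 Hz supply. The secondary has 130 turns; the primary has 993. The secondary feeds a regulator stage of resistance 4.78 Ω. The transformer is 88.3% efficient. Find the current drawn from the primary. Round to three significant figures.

I_p ≈ 0.934 A

V_s = 230 × 130/993 = 30.111 V.
I_s = V_s/R = 30.111/4.78 = 6.2993 A.
P_out = V_s I_s = 30.111 × 6.2993 = 189.68 W.
P_in = P_out/η = 189.68/0.883 = 214.81 W.
I_p = P_in/V_p = 214.81/230 = 0.934 A.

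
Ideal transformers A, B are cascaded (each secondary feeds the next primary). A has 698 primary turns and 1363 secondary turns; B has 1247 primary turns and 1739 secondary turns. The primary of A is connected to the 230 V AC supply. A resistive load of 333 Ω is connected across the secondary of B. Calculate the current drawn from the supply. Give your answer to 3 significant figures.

I_supply ≈ 5.12 A

Secondary of A: V = 230.00 × 1363/698 = 449.13 V.
Secondary of B: V = 449.13 × 1739/1247 = 626.33 V.
I_load = 626.33/333 = 1.8809 A, so P_out = 626.33 × 1.8809 = 1178.0 W.
All ideal ⇒ P_in = P_out, so I_supply = 1178.0/230 = 5.12 A.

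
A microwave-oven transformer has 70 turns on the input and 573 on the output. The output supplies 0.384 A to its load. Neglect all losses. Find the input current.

For an ideal transformer I_in/I_out = N_out/N_in, so I_in = 0.384 × 573/70 = 3.14 A.

I_in ≈ 3.14 A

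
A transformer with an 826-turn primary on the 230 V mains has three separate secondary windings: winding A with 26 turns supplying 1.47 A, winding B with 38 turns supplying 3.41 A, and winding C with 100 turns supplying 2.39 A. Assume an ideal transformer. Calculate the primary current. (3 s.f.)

I_p ≈ 0.492 A

V_A = 230 × 26/826 = 7.2397 V; V_B = 230 × 38/826 = 10.581 V; V_C = 230 × 100/826 = 27.845 V.
P_out = V_A I_A + V_B I_B + V_C I_C = 7.2397×1.47 + 10.581×3.41 + 27.845×2.39 = 10.642 + 36.082 + 66.550 = 113.27 W.
Ideal ⇒ P_in = P_out, so I_p = P_out/V_p = 113.27/230 = 0.492 A.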